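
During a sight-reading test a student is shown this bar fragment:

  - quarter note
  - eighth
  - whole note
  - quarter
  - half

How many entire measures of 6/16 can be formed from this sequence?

5

One bar of 6/16 = 3 eighth notes.
Working in eighth notes: quarter note = 2; eighth = 1; whole note = 8; quarter = 2; half = 4.
Altogether 2 + 1 + 8 + 2 + 4 = 17.
17 ÷ 3 = 5 complete bars with 2 left over.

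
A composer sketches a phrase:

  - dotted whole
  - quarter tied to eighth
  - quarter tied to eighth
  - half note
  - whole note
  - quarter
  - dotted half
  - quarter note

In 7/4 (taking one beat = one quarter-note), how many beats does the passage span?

One quarter-note beat = 2 eighth notes.
In eighth notes: dotted whole = 12; quarter tied to eighth (quarter + eighth) = 3; quarter tied to eighth (quarter + eighth) = 3; half note = 4; whole note = 8; quarter = 2; dotted half = 6; quarter note = 2.
Sum: 12 + 3 + 3 + 4 + 8 + 2 + 6 + 2 = 40.
40 ÷ 2 = 20 beats.

20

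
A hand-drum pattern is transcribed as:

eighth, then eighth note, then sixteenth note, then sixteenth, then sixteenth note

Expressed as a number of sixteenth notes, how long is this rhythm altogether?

Working in sixteenth notes: eighth = 2; eighth note = 2; sixteenth note = 1; sixteenth = 1; sixteenth note = 1.
Total: 2 + 2 + 1 + 1 + 1 = 7 sixteenth notes.

7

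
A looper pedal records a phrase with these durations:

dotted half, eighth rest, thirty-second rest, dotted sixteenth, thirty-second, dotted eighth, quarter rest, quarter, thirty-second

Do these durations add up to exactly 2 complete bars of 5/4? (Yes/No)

One bar of 5/4 = 40 thirty-second notes, so 2 bars = 80.
Working in thirty-second notes: dotted half = 24; eighth rest = 4; thirty-second rest = 1; dotted sixteenth = 3; thirty-second = 1; dotted eighth = 6; quarter rest = 8; quarter = 8; thirty-second = 1.
Altogether 24 + 4 + 1 + 3 + 1 + 6 + 8 + 8 + 1 = 56.
56 falls short of 80, so the answer is No.

No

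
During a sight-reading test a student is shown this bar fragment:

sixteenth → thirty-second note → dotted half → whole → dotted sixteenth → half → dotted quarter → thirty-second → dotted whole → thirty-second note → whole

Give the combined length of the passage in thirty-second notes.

In thirty-second notes: sixteenth = 2; thirty-second note = 1; dotted half = 24; whole = 32; dotted sixteenth = 3; half = 16; dotted quarter = 12; thirty-second = 1; dotted whole = 48; thirty-second note = 1; whole = 32.
Total: 2 + 1 + 24 + 32 + 3 + 16 + 12 + 1 + 48 + 1 + 32 = 172 thirty-second notes.

172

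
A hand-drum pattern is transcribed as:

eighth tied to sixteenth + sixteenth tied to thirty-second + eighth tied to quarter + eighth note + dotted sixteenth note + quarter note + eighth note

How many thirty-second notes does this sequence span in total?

40

Express everything in thirty-second notes: eighth tied to sixteenth (eighth + sixteenth) = 6; sixteenth tied to thirty-second (sixteenth + thirty-second) = 3; eighth tied to quarter (eighth + quarter) = 12; eighth note = 4; dotted sixteenth note = 3; quarter note = 8; eighth note = 4.
Sum: 6 + 3 + 12 + 4 + 3 + 8 + 4 = 40 thirty-second notes.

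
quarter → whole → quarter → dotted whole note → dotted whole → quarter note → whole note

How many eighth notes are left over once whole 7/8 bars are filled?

One bar of 7/8 = 7 eighth notes.
Convert each value to eighth notes: quarter = 2; whole = 8; quarter = 2; dotted whole note = 12; dotted whole = 12; quarter note = 2; whole note = 8.
Altogether 2 + 8 + 2 + 12 + 12 + 2 + 8 = 46.
46 ÷ 7 = 6 complete bars with 4 eighth notes remaining.

4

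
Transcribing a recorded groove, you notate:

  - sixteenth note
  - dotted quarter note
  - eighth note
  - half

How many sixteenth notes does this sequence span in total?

Each duration in sixteenth notes: sixteenth note = 1; dotted quarter note = 6; eighth note = 2; half = 8.
Sum: 1 + 6 + 2 + 8 = 17 sixteenth notes.

17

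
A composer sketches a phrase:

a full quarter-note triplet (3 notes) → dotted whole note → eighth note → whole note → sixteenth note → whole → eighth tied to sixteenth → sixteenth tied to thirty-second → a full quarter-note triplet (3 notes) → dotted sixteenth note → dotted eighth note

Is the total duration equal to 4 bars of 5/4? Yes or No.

No

One bar of 5/4 = 40 thirty-second notes, so 4 bars = 160.
In thirty-second notes: a full quarter-note triplet (3 notes) (three triplet quarters span one half) = 16; dotted whole note = 48; eighth note = 4; whole note = 32; sixteenth note = 2; whole = 32; eighth tied to sixteenth (eighth + sixteenth) = 6; sixteenth tied to thirty-second (sixteenth + thirty-second) = 3; a full quarter-note triplet (3 notes) (three triplet quarters span one half) = 16; dotted sixteenth note = 3; dotted eighth note = 6.
Altogether 16 + 48 + 4 + 32 + 2 + 32 + 6 + 3 + 16 + 3 + 6 = 168.
168 exceeds 160, so the answer is No.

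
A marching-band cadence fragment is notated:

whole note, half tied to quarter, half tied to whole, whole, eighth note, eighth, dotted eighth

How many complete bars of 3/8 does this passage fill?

One bar of 3/8 = 6 sixteenth notes.
Each duration in sixteenth notes: whole note = 16; half tied to quarter (half + quarter) = 12; half tied to whole (half + whole) = 24; whole = 16; eighth note = 2; eighth = 2; dotted eighth = 3.
Sum: 16 + 12 + 24 + 16 + 2 + 2 + 3 = 75.
75 ÷ 6 = 12 complete bars with 3 left over.

12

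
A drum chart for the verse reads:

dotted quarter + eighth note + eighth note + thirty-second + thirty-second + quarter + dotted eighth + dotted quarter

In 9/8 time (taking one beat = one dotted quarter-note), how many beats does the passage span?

4

One dotted quarter-note beat = 12 thirty-second notes.
In thirty-second notes: dotted quarter = 12; eighth note = 4; eighth note = 4; thirty-second = 1; thirty-second = 1; quarter = 8; dotted eighth = 6; dotted quarter = 12.
Sum: 12 + 4 + 4 + 1 + 1 + 8 + 6 + 12 = 48.
48 ÷ 12 = 4 beats.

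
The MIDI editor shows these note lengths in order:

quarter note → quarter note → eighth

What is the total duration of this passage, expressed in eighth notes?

5

In eighth notes: quarter note = 2; quarter note = 2; eighth = 1.
Adding: 2 + 2 + 1 = 5 eighth notes.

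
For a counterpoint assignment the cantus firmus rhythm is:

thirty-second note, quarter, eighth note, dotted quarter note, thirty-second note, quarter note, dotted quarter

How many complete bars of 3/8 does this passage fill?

One bar of 3/8 = 12 thirty-second notes.
In thirty-second notes: thirty-second note = 1; quarter = 8; eighth note = 4; dotted quarter note = 12; thirty-second note = 1; quarter note = 8; dotted quarter = 12.
Adding: 1 + 8 + 4 + 12 + 1 + 8 + 12 = 46.
46 ÷ 12 = 3 complete bars with 10 left over.

3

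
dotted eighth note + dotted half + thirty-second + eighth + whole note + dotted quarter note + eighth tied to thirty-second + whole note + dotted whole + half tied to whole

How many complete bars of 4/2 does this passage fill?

3

One bar of 4/2 = 64 thirty-second notes.
Each duration in thirty-second notes: dotted eighth note = 6; dotted half = 24; thirty-second = 1; eighth = 4; whole note = 32; dotted quarter note = 12; eighth tied to thirty-second (eighth + thirty-second) = 5; whole note = 32; dotted whole = 48; half tied to whole (half + whole) = 48.
Total: 6 + 24 + 1 + 4 + 32 + 12 + 5 + 32 + 48 + 48 = 212.
212 ÷ 64 = 3 complete bars with 20 left over.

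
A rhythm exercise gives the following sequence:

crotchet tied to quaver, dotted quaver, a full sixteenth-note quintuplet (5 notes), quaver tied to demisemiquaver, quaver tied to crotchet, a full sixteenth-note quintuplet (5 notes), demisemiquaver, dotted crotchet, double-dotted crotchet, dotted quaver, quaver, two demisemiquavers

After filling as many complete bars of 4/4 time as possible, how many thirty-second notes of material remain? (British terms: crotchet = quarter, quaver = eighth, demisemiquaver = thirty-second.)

One bar of 4/4 = 32 thirty-second notes.
Working in thirty-second notes: crotchet tied to quaver (crotchet + quaver) = 12; dotted quaver = 6; a full sixteenth-note quintuplet (5 notes) (five quintuplet sixteenths span one quarter) = 8; quaver tied to demisemiquaver (quaver + demisemiquaver) = 5; quaver tied to crotchet (quaver + crotchet) = 12; a full sixteenth-note quintuplet (5 notes) (five quintuplet sixteenths span one quarter) = 8; demisemiquaver = 1; dotted crotchet = 12; double-dotted crotchet = 14; dotted quaver = 6; quaver = 4; demisemiquaver = 1; demisemiquaver = 1.
Altogether 12 + 6 + 8 + 5 + 12 + 8 + 1 + 12 + 14 + 6 + 4 + 1 + 1 = 90.
90 ÷ 32 = 2 complete bars with 26 thirty-second notes remaining.

26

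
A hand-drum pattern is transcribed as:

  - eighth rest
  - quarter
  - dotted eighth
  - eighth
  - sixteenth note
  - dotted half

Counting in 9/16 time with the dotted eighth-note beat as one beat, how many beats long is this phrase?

8

One dotted eighth-note beat = 3 sixteenth notes.
Each duration in sixteenth notes: eighth rest = 2; quarter = 4; dotted eighth = 3; eighth = 2; sixteenth note = 1; dotted half = 12.
Altogether 2 + 4 + 3 + 2 + 1 + 12 = 24.
24 ÷ 3 = 8 beats.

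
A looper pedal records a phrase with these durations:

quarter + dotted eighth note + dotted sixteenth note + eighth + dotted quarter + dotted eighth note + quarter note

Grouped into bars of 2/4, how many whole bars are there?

2

One bar of 2/4 = 16 thirty-second notes.
In thirty-second notes: quarter = 8; dotted eighth note = 6; dotted sixteenth note = 3; eighth = 4; dotted quarter = 12; dotted eighth note = 6; quarter note = 8.
Total: 8 + 6 + 3 + 4 + 12 + 6 + 8 = 47.
47 ÷ 16 = 2 complete bars with 15 left over.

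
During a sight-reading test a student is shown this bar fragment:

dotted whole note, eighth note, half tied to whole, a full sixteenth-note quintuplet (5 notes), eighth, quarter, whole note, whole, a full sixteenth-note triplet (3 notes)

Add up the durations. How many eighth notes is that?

Each duration in eighth notes: dotted whole note = 12; eighth note = 1; half tied to whole (half + whole) = 12; a full sixteenth-note quintuplet (5 notes) (five quintuplet sixteenths span one quarter) = 2; eighth = 1; quarter = 2; whole note = 8; whole = 8; a full sixteenth-note triplet (3 notes) (three triplet sixteenths span one eighth) = 1.
Sum: 12 + 1 + 12 + 2 + 1 + 2 + 8 + 8 + 1 = 47 eighth notes.

47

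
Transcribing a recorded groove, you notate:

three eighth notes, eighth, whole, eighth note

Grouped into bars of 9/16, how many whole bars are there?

One bar of 9/16 = 9 sixteenth notes.
Each duration in sixteenth notes: eighth note = 2; eighth note = 2; eighth note = 2; eighth = 2; whole = 16; eighth note = 2.
Adding: 2 + 2 + 2 + 2 + 16 + 2 = 26.
26 ÷ 9 = 2 complete bars with 8 left over.

2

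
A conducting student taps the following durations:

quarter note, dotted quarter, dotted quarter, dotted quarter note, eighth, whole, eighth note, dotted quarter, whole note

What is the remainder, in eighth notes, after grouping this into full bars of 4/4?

0

One bar of 4/4 = 8 eighth notes.
Working in eighth notes: quarter note = 2; dotted quarter = 3; dotted quarter = 3; dotted quarter note = 3; eighth = 1; whole = 8; eighth note = 1; dotted quarter = 3; whole note = 8.
Adding: 2 + 3 + 3 + 3 + 1 + 8 + 1 + 3 + 8 = 32.
32 ÷ 8 = 4 complete bars with 0 eighth notes remaining.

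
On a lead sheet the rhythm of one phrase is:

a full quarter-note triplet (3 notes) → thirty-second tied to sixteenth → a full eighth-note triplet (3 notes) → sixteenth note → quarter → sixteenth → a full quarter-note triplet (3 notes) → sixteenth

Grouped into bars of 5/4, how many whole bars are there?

One bar of 5/4 = 40 thirty-second notes.
Working in thirty-second notes: a full quarter-note triplet (3 notes) (three triplet quarters span one half) = 16; thirty-second tied to sixteenth (thirty-second + sixteenth) = 3; a full eighth-note triplet (3 notes) (three triplet eighths span one quarter) = 8; sixteenth note = 2; quarter = 8; sixteenth = 2; a full quarter-note triplet (3 notes) (three triplet quarters span one half) = 16; sixteenth = 2.
Adding: 16 + 3 + 8 + 2 + 8 + 2 + 16 + 2 = 57.
57 ÷ 40 = 1 complete bar with 17 left over.

1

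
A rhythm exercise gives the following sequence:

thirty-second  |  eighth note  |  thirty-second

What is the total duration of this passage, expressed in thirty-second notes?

Working in thirty-second notes: thirty-second = 1; eighth note = 4; thirty-second = 1.
Adding: 1 + 4 + 1 = 6 thirty-second notes.

6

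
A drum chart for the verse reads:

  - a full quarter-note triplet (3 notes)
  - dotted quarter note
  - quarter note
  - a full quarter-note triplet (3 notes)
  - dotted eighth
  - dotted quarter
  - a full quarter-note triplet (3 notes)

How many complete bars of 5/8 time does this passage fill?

One bar of 5/8 = 10 sixteenth notes.
Express everything in sixteenth notes: a full quarter-note triplet (3 notes) (three triplet quarters span one half) = 8; dotted quarter note = 6; quarter note = 4; a full quarter-note triplet (3 notes) (three triplet quarters span one half) = 8; dotted eighth = 3; dotted quarter = 6; a full quarter-note triplet (3 notes) (three triplet quarters span one half) = 8.
Altogether 8 + 6 + 4 + 8 + 3 + 6 + 8 = 43.
43 ÷ 10 = 4 complete bars with 3 left over.

4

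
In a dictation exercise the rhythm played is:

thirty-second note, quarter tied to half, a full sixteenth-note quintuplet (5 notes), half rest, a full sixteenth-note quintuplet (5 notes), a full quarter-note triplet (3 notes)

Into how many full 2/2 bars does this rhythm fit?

2

One bar of 2/2 = 32 thirty-second notes.
In thirty-second notes: thirty-second note = 1; quarter tied to half (quarter + half) = 24; a full sixteenth-note quintuplet (5 notes) (five quintuplet sixteenths span one quarter) = 8; half rest = 16; a full sixteenth-note quintuplet (5 notes) (five quintuplet sixteenths span one quarter) = 8; a full quarter-note triplet (3 notes) (three triplet quarters span one half) = 16.
Sum: 1 + 24 + 8 + 16 + 8 + 16 = 73.
73 ÷ 32 = 2 complete bars with 9 left over.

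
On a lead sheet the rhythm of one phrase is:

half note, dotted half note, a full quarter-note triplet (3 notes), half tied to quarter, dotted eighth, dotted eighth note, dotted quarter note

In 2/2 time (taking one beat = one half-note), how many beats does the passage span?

6.5

One half-note beat = 8 sixteenth notes.
Working in sixteenth notes: half note = 8; dotted half note = 12; a full quarter-note triplet (3 notes) (three triplet quarters span one half) = 8; half tied to quarter (half + quarter) = 12; dotted eighth = 3; dotted eighth note = 3; dotted quarter note = 6.
Total: 8 + 12 + 8 + 12 + 3 + 3 + 6 = 52.
52 ÷ 8 = 6.5 beats.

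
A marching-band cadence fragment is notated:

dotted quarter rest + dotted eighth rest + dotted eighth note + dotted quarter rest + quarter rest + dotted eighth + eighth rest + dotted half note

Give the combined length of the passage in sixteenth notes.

39

In sixteenth notes: dotted quarter rest = 6; dotted eighth rest = 3; dotted eighth note = 3; dotted quarter rest = 6; quarter rest = 4; dotted eighth = 3; eighth rest = 2; dotted half note = 12.
Adding: 6 + 3 + 3 + 6 + 4 + 3 + 2 + 12 = 39 sixteenth notes.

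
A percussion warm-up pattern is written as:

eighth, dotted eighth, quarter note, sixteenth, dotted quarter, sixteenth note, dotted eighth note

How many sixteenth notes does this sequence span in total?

Express everything in sixteenth notes: eighth = 2; dotted eighth = 3; quarter note = 4; sixteenth = 1; dotted quarter = 6; sixteenth note = 1; dotted eighth note = 3.
Sum: 2 + 3 + 4 + 1 + 6 + 1 + 3 = 20 sixteenth notes.

20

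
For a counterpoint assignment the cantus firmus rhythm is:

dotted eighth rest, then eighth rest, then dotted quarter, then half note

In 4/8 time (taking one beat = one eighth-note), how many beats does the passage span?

One eighth-note beat = 2 sixteenth notes.
Working in sixteenth notes: dotted eighth rest = 3; eighth rest = 2; dotted quarter = 6; half note = 8.
Total: 3 + 2 + 6 + 8 = 19.
19 ÷ 2 = 9.5 beats.

9.5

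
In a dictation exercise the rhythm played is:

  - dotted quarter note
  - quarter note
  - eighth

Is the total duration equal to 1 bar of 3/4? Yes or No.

Yes

One bar of 3/4 = 6 eighth notes.
Express everything in eighth notes: dotted quarter note = 3; quarter note = 2; eighth = 1.
Altogether 3 + 2 + 1 = 6.
6 equals 6, so the answer is Yes.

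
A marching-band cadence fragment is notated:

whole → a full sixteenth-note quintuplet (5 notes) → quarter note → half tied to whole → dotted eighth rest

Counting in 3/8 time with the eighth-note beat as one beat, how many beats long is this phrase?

25.5

One eighth-note beat = 2 sixteenth notes.
In sixteenth notes: whole = 16; a full sixteenth-note quintuplet (5 notes) (five quintuplet sixteenths span one quarter) = 4; quarter note = 4; half tied to whole (half + whole) = 24; dotted eighth rest = 3.
Sum: 16 + 4 + 4 + 24 + 3 = 51.
51 ÷ 2 = 25.5 beats.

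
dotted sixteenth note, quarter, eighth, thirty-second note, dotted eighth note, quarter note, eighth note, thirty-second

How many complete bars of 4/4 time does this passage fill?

One bar of 4/4 = 32 thirty-second notes.
Express everything in thirty-second notes: dotted sixteenth note = 3; quarter = 8; eighth = 4; thirty-second note = 1; dotted eighth note = 6; quarter note = 8; eighth note = 4; thirty-second = 1.
Altogether 3 + 8 + 4 + 1 + 6 + 8 + 4 + 1 = 35.
35 ÷ 32 = 1 complete bar with 3 left over.

1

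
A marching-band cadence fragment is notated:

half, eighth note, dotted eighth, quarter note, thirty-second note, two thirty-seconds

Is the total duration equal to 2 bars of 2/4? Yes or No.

One bar of 2/4 = 16 thirty-second notes, so 2 bars = 32.
Express everything in thirty-second notes: half = 16; eighth note = 4; dotted eighth = 6; quarter note = 8; thirty-second note = 1; thirty-second = 1; thirty-second = 1.
Total: 16 + 4 + 6 + 8 + 1 + 1 + 1 = 37.
37 exceeds 32, so the answer is No.

No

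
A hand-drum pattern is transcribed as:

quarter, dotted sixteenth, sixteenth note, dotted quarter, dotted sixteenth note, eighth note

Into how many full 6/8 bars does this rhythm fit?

One bar of 6/8 = 24 thirty-second notes.
Working in thirty-second notes: quarter = 8; dotted sixteenth = 3; sixteenth note = 2; dotted quarter = 12; dotted sixteenth note = 3; eighth note = 4.
Altogether 8 + 3 + 2 + 12 + 3 + 4 = 32.
32 ÷ 24 = 1 complete bar with 8 left over.

1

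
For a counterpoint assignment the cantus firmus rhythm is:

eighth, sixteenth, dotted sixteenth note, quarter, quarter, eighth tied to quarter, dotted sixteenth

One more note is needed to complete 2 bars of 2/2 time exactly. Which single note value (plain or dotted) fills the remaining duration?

dotted half note

2 bars of 2/2 = 64 thirty-second notes.
Each duration in thirty-second notes: eighth = 4; sixteenth = 2; dotted sixteenth note = 3; quarter = 8; quarter = 8; eighth tied to quarter (eighth + quarter) = 12; dotted sixteenth = 3.
Total: 4 + 2 + 3 + 8 + 8 + 12 + 3 = 40.
Remaining: 64 − 40 = 24 thirty-second notes, which is a dotted half note.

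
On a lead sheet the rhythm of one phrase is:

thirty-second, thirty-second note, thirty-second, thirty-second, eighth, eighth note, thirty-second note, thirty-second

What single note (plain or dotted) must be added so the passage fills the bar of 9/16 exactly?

The bar of 9/16 = 18 thirty-second notes.
Each duration in thirty-second notes: thirty-second = 1; thirty-second note = 1; thirty-second = 1; thirty-second = 1; eighth = 4; eighth note = 4; thirty-second note = 1; thirty-second = 1.
Altogether 1 + 1 + 1 + 1 + 4 + 4 + 1 + 1 = 14.
Remaining: 18 − 14 = 4 thirty-second notes, which is a eighth note.

eighth note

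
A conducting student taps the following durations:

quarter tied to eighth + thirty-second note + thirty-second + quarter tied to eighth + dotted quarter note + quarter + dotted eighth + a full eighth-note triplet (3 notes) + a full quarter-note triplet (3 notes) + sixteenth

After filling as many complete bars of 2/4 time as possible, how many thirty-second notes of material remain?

One bar of 2/4 = 16 thirty-second notes.
Convert each value to thirty-second notes: quarter tied to eighth (quarter + eighth) = 12; thirty-second note = 1; thirty-second = 1; quarter tied to eighth (quarter + eighth) = 12; dotted quarter note = 12; quarter = 8; dotted eighth = 6; a full eighth-note triplet (3 notes) (three triplet eighths span one quarter) = 8; a full quarter-note triplet (3 notes) (three triplet quarters span one half) = 16; sixteenth = 2.
Adding: 12 + 1 + 1 + 12 + 12 + 8 + 6 + 8 + 16 + 2 = 78.
78 ÷ 16 = 4 complete bars with 14 thirty-second notes remaining.

14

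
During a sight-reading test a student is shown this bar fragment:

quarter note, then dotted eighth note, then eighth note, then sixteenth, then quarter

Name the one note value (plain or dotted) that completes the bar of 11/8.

half note

The bar of 11/8 = 22 sixteenth notes.
Working in sixteenth notes: quarter note = 4; dotted eighth note = 3; eighth note = 2; sixteenth = 1; quarter = 4.
Adding: 4 + 3 + 2 + 1 + 4 = 14.
Remaining: 22 − 14 = 8 sixteenth notes, which is a half note.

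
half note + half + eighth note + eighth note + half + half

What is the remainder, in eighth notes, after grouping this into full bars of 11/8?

7

One bar of 11/8 = 11 eighth notes.
Working in eighth notes: half note = 4; half = 4; eighth note = 1; eighth note = 1; half = 4; half = 4.
Total: 4 + 4 + 1 + 1 + 4 + 4 = 18.
18 ÷ 11 = 1 complete bar with 7 eighth notes remaining.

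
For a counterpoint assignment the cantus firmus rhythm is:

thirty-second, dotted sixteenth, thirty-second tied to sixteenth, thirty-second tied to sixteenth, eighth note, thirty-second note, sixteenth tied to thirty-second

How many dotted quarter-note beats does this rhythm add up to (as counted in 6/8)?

1.5

One dotted quarter-note beat = 12 thirty-second notes.
Convert each value to thirty-second notes: thirty-second = 1; dotted sixteenth = 3; thirty-second tied to sixteenth (thirty-second + sixteenth) = 3; thirty-second tied to sixteenth (thirty-second + sixteenth) = 3; eighth note = 4; thirty-second note = 1; sixteenth tied to thirty-second (sixteenth + thirty-second) = 3.
Total: 1 + 3 + 3 + 3 + 4 + 1 + 3 = 18.
18 ÷ 12 = 1.5 beats.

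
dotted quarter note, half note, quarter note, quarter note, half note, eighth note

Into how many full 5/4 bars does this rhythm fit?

1

One bar of 5/4 = 10 eighth notes.
Each duration in eighth notes: dotted quarter note = 3; half note = 4; quarter note = 2; quarter note = 2; half note = 4; eighth note = 1.
Altogether 3 + 4 + 2 + 2 + 4 + 1 = 16.
16 ÷ 10 = 1 complete bar with 6 left over.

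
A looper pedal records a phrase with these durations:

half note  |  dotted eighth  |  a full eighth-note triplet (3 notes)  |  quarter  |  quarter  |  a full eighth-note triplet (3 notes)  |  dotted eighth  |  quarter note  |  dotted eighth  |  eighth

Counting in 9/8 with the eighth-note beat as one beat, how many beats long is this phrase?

One eighth-note beat = 2 sixteenth notes.
Convert each value to sixteenth notes: half note = 8; dotted eighth = 3; a full eighth-note triplet (3 notes) (three triplet eighths span one quarter) = 4; quarter = 4; quarter = 4; a full eighth-note triplet (3 notes) (three triplet eighths span one quarter) = 4; dotted eighth = 3; quarter note = 4; dotted eighth = 3; eighth = 2.
Sum: 8 + 3 + 4 + 4 + 4 + 4 + 3 + 4 + 3 + 2 = 39.
39 ÷ 2 = 19.5 beats.

19.5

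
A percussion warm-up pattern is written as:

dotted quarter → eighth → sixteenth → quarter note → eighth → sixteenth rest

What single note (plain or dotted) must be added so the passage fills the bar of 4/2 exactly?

whole note

The bar of 4/2 = 32 sixteenth notes.
Express everything in sixteenth notes: dotted quarter = 6; eighth = 2; sixteenth = 1; quarter note = 4; eighth = 2; sixteenth rest = 1.
Adding: 6 + 2 + 1 + 4 + 2 + 1 = 16.
Remaining: 32 − 16 = 16 sixteenth notes, which is a whole note.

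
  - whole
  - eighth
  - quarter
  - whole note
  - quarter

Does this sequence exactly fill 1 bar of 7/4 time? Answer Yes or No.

No

One bar of 7/4 = 14 eighth notes.
Express everything in eighth notes: whole = 8; eighth = 1; quarter = 2; whole note = 8; quarter = 2.
Total: 8 + 1 + 2 + 8 + 2 = 21.
21 exceeds 14, so the answer is No.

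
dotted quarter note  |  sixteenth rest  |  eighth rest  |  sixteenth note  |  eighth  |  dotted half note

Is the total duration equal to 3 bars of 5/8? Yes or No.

One bar of 5/8 = 10 sixteenth notes, so 3 bars = 30.
In sixteenth notes: dotted quarter note = 6; sixteenth rest = 1; eighth rest = 2; sixteenth note = 1; eighth = 2; dotted half note = 12.
Adding: 6 + 1 + 2 + 1 + 2 + 12 = 24.
24 falls short of 30, so the answer is No.

No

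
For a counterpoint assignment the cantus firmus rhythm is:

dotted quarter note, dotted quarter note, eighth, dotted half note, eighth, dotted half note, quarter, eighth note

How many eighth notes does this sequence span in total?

23

Convert each value to eighth notes: dotted quarter note = 3; dotted quarter note = 3; eighth = 1; dotted half note = 6; eighth = 1; dotted half note = 6; quarter = 2; eighth note = 1.
Sum: 3 + 3 + 1 + 6 + 1 + 6 + 2 + 1 = 23 eighth notes.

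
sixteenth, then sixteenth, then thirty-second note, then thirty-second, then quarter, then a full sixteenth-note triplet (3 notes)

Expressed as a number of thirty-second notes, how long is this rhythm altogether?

Convert each value to thirty-second notes: sixteenth = 2; sixteenth = 2; thirty-second note = 1; thirty-second = 1; quarter = 8; a full sixteenth-note triplet (3 notes) (three triplet sixteenths span one eighth) = 4.
Sum: 2 + 2 + 1 + 1 + 8 + 4 = 18 thirty-second notes.

18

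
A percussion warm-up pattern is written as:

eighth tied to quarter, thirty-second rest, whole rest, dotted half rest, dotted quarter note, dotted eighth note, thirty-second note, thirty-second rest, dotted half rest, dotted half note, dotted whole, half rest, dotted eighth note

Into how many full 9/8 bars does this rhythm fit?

One bar of 9/8 = 36 thirty-second notes.
In thirty-second notes: eighth tied to quarter (eighth + quarter) = 12; thirty-second rest = 1; whole rest = 32; dotted half rest = 24; dotted quarter note = 12; dotted eighth note = 6; thirty-second note = 1; thirty-second rest = 1; dotted half rest = 24; dotted half note = 24; dotted whole = 48; half rest = 16; dotted eighth note = 6.
Sum: 12 + 1 + 32 + 24 + 12 + 6 + 1 + 1 + 24 + 24 + 48 + 16 + 6 = 207.
207 ÷ 36 = 5 complete bars with 27 left over.

5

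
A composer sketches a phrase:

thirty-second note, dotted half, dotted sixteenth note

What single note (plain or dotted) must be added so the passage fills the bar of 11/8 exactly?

The bar of 11/8 = 44 thirty-second notes.
Working in thirty-second notes: thirty-second note = 1; dotted half = 24; dotted sixteenth note = 3.
Altogether 1 + 24 + 3 = 28.
Remaining: 44 − 28 = 16 thirty-second notes, which is a half note.

half note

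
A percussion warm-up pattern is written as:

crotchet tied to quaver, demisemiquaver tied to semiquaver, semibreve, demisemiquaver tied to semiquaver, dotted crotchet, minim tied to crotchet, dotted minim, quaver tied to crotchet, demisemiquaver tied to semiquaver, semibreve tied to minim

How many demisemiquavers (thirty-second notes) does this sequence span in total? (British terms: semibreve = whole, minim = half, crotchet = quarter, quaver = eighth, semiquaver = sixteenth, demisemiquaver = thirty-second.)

Each duration in thirty-second notes: crotchet tied to quaver (crotchet + quaver) = 12; demisemiquaver tied to semiquaver (demisemiquaver + semiquaver) = 3; semibreve = 32; demisemiquaver tied to semiquaver (demisemiquaver + semiquaver) = 3; dotted crotchet = 12; minim tied to crotchet (minim + crotchet) = 24; dotted minim = 24; quaver tied to crotchet (quaver + crotchet) = 12; demisemiquaver tied to semiquaver (demisemiquaver + semiquaver) = 3; semibreve tied to minim (semibreve + minim) = 48.
Sum: 12 + 3 + 32 + 3 + 12 + 24 + 24 + 12 + 3 + 48 = 173 thirty-second notes.

173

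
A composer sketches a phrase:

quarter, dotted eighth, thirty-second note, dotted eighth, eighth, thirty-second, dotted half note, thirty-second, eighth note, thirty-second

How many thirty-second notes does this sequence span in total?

56

Working in thirty-second notes: quarter = 8; dotted eighth = 6; thirty-second note = 1; dotted eighth = 6; eighth = 4; thirty-second = 1; dotted half note = 24; thirty-second = 1; eighth note = 4; thirty-second = 1.
Total: 8 + 6 + 1 + 6 + 4 + 1 + 24 + 1 + 4 + 1 = 56 thirty-second notes.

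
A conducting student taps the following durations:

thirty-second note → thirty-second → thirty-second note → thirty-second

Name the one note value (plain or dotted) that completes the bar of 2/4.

dotted quarter note

The bar of 2/4 = 16 thirty-second notes.
Each duration in thirty-second notes: thirty-second note = 1; thirty-second = 1; thirty-second note = 1; thirty-second = 1.
Adding: 1 + 1 + 1 + 1 = 4.
Remaining: 16 − 4 = 12 thirty-second notes, which is a dotted quarter note.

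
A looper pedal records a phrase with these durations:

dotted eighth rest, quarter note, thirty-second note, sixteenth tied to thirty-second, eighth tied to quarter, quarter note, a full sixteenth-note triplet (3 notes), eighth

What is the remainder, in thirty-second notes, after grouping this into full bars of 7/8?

18

One bar of 7/8 = 28 thirty-second notes.
Express everything in thirty-second notes: dotted eighth rest = 6; quarter note = 8; thirty-second note = 1; sixteenth tied to thirty-second (sixteenth + thirty-second) = 3; eighth tied to quarter (eighth + quarter) = 12; quarter note = 8; a full sixteenth-note triplet (3 notes) (three triplet sixteenths span one eighth) = 4; eighth = 4.
Adding: 6 + 8 + 1 + 3 + 12 + 8 + 4 + 4 = 46.
46 ÷ 28 = 1 complete bar with 18 thirty-second notes remaining.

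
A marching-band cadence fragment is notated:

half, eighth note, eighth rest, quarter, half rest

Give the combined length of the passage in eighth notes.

12

In eighth notes: half = 4; eighth note = 1; eighth rest = 1; quarter = 2; half rest = 4.
Altogether 4 + 1 + 1 + 2 + 4 = 12 eighth notes.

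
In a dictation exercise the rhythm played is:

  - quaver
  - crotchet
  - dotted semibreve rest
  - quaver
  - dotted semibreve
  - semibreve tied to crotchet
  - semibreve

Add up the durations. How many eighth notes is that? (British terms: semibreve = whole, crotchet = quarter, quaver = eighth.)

Working in eighth notes: quaver = 1; crotchet = 2; dotted semibreve rest = 12; quaver = 1; dotted semibreve = 12; semibreve tied to crotchet (semibreve + crotchet) = 10; semibreve = 8.
Total: 1 + 2 + 12 + 1 + 12 + 10 + 8 = 46 eighth notes.

46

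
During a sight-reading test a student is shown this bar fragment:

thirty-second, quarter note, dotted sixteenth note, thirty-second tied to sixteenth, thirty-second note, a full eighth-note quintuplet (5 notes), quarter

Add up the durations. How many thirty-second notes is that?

40

Convert each value to thirty-second notes: thirty-second = 1; quarter note = 8; dotted sixteenth note = 3; thirty-second tied to sixteenth (thirty-second + sixteenth) = 3; thirty-second note = 1; a full eighth-note quintuplet (5 notes) (five quintuplet eighths span one half) = 16; quarter = 8.
Sum: 1 + 8 + 3 + 3 + 1 + 16 + 8 = 40 thirty-second notes.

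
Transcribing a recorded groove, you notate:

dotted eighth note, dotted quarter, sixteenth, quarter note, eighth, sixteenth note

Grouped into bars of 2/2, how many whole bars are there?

1

One bar of 2/2 = 16 sixteenth notes.
Express everything in sixteenth notes: dotted eighth note = 3; dotted quarter = 6; sixteenth = 1; quarter note = 4; eighth = 2; sixteenth note = 1.
Altogether 3 + 6 + 1 + 4 + 2 + 1 = 17.
17 ÷ 16 = 1 complete bar with 1 left over.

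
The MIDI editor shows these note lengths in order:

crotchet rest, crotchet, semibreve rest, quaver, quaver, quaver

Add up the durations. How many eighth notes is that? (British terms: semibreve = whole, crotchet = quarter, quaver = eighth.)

Express everything in eighth notes: crotchet rest = 2; crotchet = 2; semibreve rest = 8; quaver = 1; quaver = 1; quaver = 1.
Adding: 2 + 2 + 8 + 1 + 1 + 1 = 15 eighth notes.

15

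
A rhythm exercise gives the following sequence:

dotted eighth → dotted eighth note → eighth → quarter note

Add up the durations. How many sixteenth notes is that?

12

Working in sixteenth notes: dotted eighth = 3; dotted eighth note = 3; eighth = 2; quarter note = 4.
Total: 3 + 3 + 2 + 4 = 12 sixteenth notes.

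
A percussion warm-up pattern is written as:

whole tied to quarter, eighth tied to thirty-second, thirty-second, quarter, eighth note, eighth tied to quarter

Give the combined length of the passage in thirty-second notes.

Express everything in thirty-second notes: whole tied to quarter (whole + quarter) = 40; eighth tied to thirty-second (eighth + thirty-second) = 5; thirty-second = 1; quarter = 8; eighth note = 4; eighth tied to quarter (eighth + quarter) = 12.
Sum: 40 + 5 + 1 + 8 + 4 + 12 = 70 thirty-second notes.

70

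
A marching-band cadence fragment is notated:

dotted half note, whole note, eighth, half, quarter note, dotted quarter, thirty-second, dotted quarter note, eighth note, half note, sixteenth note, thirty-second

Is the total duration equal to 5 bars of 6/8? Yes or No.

One bar of 6/8 = 24 thirty-second notes, so 5 bars = 120.
Each duration in thirty-second notes: dotted half note = 24; whole note = 32; eighth = 4; half = 16; quarter note = 8; dotted quarter = 12; thirty-second = 1; dotted quarter note = 12; eighth note = 4; half note = 16; sixteenth note = 2; thirty-second = 1.
Sum: 24 + 32 + 4 + 16 + 8 + 12 + 1 + 12 + 4 + 16 + 2 + 1 = 132.
132 exceeds 120, so the answer is No.

No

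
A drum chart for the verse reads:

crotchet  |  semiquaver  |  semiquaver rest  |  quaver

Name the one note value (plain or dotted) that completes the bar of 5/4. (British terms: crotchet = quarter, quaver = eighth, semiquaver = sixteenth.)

dotted half note

The bar of 5/4 = 20 sixteenth notes.
Working in sixteenth notes: crotchet = 4; semiquaver = 1; semiquaver rest = 1; quaver = 2.
Altogether 4 + 1 + 1 + 2 = 8.
Remaining: 20 − 8 = 12 sixteenth notes, which is a dotted half note.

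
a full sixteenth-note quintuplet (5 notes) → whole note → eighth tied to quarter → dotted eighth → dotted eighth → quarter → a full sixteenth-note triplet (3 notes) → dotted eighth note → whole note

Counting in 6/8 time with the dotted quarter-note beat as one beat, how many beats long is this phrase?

9.5

One dotted quarter-note beat = 6 sixteenth notes.
Convert each value to sixteenth notes: a full sixteenth-note quintuplet (5 notes) (five quintuplet sixteenths span one quarter) = 4; whole note = 16; eighth tied to quarter (eighth + quarter) = 6; dotted eighth = 3; dotted eighth = 3; quarter = 4; a full sixteenth-note triplet (3 notes) (three triplet sixteenths span one eighth) = 2; dotted eighth note = 3; whole note = 16.
Adding: 4 + 16 + 6 + 3 + 3 + 4 + 2 + 3 + 16 = 57.
57 ÷ 6 = 9.5 beats.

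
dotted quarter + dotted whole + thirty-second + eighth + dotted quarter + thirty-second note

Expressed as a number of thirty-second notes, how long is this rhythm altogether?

78

In thirty-second notes: dotted quarter = 12; dotted whole = 48; thirty-second = 1; eighth = 4; dotted quarter = 12; thirty-second note = 1.
Altogether 12 + 48 + 1 + 4 + 12 + 1 = 78 thirty-second notes.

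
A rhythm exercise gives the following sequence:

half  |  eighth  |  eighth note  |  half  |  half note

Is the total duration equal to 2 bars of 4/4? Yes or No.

One bar of 4/4 = 8 eighth notes, so 2 bars = 16.
Convert each value to eighth notes: half = 4; eighth = 1; eighth note = 1; half = 4; half note = 4.
Sum: 4 + 1 + 1 + 4 + 4 = 14.
14 falls short of 16, so the answer is No.

No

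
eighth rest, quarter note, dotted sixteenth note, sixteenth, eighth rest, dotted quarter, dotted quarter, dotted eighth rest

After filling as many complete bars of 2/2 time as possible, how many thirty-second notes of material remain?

19

One bar of 2/2 = 32 thirty-second notes.
In thirty-second notes: eighth rest = 4; quarter note = 8; dotted sixteenth note = 3; sixteenth = 2; eighth rest = 4; dotted quarter = 12; dotted quarter = 12; dotted eighth rest = 6.
Total: 4 + 8 + 3 + 2 + 4 + 12 + 12 + 6 = 51.
51 ÷ 32 = 1 complete bar with 19 thirty-second notes remaining.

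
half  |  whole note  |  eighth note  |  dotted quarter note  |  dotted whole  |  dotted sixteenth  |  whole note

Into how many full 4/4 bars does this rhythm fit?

One bar of 4/4 = 32 thirty-second notes.
Working in thirty-second notes: half = 16; whole note = 32; eighth note = 4; dotted quarter note = 12; dotted whole = 48; dotted sixteenth = 3; whole note = 32.
Altogether 16 + 32 + 4 + 12 + 48 + 3 + 32 = 147.
147 ÷ 32 = 4 complete bars with 19 left over.

4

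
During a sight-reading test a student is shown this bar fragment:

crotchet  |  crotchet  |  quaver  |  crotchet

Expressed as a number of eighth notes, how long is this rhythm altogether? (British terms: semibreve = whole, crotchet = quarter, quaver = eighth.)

7

Each duration in eighth notes: crotchet = 2; crotchet = 2; quaver = 1; crotchet = 2.
Total: 2 + 2 + 1 + 2 = 7 eighth notes.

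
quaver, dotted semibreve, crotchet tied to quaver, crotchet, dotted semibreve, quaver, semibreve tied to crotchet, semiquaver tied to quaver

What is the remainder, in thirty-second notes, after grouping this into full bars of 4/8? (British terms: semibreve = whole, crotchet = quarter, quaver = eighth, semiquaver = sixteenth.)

One bar of 4/8 = 8 sixteenth notes.
Convert each value to sixteenth notes: quaver = 2; dotted semibreve = 24; crotchet tied to quaver (crotchet + quaver) = 6; crotchet = 4; dotted semibreve = 24; quaver = 2; semibreve tied to crotchet (semibreve + crotchet) = 20; semiquaver tied to quaver (semiquaver + quaver) = 3.
Total: 2 + 24 + 6 + 4 + 24 + 2 + 20 + 3 = 85.
85 ÷ 8 = 10 complete bars with 5 sixteenth notes remaining = 10 thirty-second notes.

10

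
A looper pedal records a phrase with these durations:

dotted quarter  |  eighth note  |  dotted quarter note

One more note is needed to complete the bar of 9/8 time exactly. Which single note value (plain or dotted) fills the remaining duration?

quarter note

The bar of 9/8 = 9 eighth notes.
Working in eighth notes: dotted quarter = 3; eighth note = 1; dotted quarter note = 3.
Total: 3 + 1 + 3 = 7.
Remaining: 9 − 7 = 2 eighth notes, which is a quarter note.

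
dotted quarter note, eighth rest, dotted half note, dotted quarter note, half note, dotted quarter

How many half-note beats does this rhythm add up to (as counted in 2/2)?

5

One half-note beat = 4 eighth notes.
Express everything in eighth notes: dotted quarter note = 3; eighth rest = 1; dotted half note = 6; dotted quarter note = 3; half note = 4; dotted quarter = 3.
Adding: 3 + 1 + 6 + 3 + 4 + 3 = 20.
20 ÷ 4 = 5 beats.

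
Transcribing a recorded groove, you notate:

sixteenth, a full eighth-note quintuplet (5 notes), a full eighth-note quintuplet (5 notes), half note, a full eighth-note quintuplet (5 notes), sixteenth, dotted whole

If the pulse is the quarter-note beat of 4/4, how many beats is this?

14.5

One quarter-note beat = 4 sixteenth notes.
Express everything in sixteenth notes: sixteenth = 1; a full eighth-note quintuplet (5 notes) (five quintuplet eighths span one half) = 8; a full eighth-note quintuplet (5 notes) (five quintuplet eighths span one half) = 8; half note = 8; a full eighth-note quintuplet (5 notes) (five quintuplet eighths span one half) = 8; sixteenth = 1; dotted whole = 24.
Adding: 1 + 8 + 8 + 8 + 8 + 1 + 24 = 58.
58 ÷ 4 = 14.5 beats.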